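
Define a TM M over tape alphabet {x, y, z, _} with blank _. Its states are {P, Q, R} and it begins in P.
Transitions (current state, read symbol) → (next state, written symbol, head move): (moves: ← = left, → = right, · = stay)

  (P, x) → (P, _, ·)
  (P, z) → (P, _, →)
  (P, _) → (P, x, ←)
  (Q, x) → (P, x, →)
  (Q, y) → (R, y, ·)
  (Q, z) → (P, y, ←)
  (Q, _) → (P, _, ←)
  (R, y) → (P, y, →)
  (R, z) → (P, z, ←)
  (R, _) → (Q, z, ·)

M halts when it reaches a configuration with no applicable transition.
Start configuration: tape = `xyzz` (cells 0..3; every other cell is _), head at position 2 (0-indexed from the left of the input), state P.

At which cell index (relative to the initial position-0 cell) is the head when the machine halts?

state=P head=2 tape=xy[z]z_   (P,z)→(P,_,→)
state=P head=3 tape=xy_[z]_   (P,z)→(P,_,→)
state=P head=4 tape=xy__[_]   (P,_)→(P,x,←)
state=P head=3 tape=xy_[_]x   (P,_)→(P,x,←)
state=P head=2 tape=xy[_]xx   (P,_)→(P,x,←)
state=P head=1 tape=x[y]xxx
At halt the head is at cell 1.

1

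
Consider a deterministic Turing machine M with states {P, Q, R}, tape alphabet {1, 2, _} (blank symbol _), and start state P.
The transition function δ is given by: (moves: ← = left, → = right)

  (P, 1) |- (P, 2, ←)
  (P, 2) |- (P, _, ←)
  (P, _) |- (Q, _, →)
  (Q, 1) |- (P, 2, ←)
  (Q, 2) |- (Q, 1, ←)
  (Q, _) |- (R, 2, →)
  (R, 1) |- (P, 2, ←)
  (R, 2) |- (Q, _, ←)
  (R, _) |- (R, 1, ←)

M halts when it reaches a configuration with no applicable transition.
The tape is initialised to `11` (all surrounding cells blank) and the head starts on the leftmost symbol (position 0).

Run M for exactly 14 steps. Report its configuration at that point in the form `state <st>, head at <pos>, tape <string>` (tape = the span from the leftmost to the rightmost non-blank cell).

state Q, head at -2, tape 2_1

P | ___[1]1   read 1 → write 2, move ←, go to P
P | __[_]21   read _ → write _, move →, go to Q
Q | ___[2]1   read 2 → write 1, move ←, go to Q
Q | __[_]11   read _ → write 2, move →, go to R
R | __2[1]1   read 1 → write 2, move ←, go to P
P | __[2]21   read 2 → write _, move ←, go to P
P | _[_]_21   read _ → write _, move →, go to Q
Q | __[_]21   read _ → write 2, move →, go to R
R | __2[2]1   read 2 → write _, move ←, go to Q
Q | __[2]_1   read 2 → write 1, move ←, go to Q
Q | _[_]1_1   read _ → write 2, move →, go to R
R | _2[1]_1   read 1 → write 2, move ←, go to P
P | _[2]2_1   read 2 → write _, move ←, go to P
P | [_]_2_1   read _ → write _, move →, go to Q
Q | _[_]2_1
After 14 steps: state Q, head at -2, tape 2_1.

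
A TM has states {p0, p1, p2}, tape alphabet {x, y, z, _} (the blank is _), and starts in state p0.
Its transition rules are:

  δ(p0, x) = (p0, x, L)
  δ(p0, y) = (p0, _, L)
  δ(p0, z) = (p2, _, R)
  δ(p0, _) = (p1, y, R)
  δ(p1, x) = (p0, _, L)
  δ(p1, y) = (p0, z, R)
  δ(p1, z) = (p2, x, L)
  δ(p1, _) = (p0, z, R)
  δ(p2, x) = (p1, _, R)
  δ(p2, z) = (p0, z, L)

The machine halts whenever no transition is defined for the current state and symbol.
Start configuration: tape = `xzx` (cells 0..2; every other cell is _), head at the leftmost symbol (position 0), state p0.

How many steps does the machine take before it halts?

state=p0 head=0 tape=__[x]zx   (p0,x)→(p0,x,L)
state=p0 head=-1 tape=_[_]xzx   (p0,_)→(p1,y,R)
state=p1 head=0 tape=_y[x]zx   (p1,x)→(p0,_,L)
state=p0 head=-1 tape=_[y]_zx   (p0,y)→(p0,_,L)
state=p0 head=-2 tape=[_]__zx   (p0,_)→(p1,y,R)
state=p1 head=-1 tape=y[_]_zx   (p1,_)→(p0,z,R)
state=p0 head=0 tape=yz[_]zx   (p0,_)→(p1,y,R)
state=p1 head=1 tape=yzy[z]x   (p1,z)→(p2,x,L)
state=p2 head=0 tape=yz[y]xx
M halts after 8 transitions.

8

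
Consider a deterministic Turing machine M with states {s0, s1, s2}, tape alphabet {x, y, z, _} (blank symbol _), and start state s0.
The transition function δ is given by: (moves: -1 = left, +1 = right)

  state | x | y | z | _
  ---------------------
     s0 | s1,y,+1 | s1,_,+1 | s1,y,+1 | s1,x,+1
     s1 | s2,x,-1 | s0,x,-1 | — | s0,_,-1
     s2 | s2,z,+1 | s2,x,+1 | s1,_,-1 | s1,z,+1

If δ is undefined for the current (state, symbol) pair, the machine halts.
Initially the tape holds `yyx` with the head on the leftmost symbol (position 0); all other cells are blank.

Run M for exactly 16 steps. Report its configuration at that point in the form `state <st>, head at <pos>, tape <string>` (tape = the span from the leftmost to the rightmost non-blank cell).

state s1, head at 4, tape zzzy

s0 | [y]yx__   read y → write _, move +1, go to s1
s1 | _[y]x__   read y → write x, move -1, go to s0
s0 | [_]xx__   read _ → write x, move +1, go to s1
s1 | x[x]x__   read x → write x, move -1, go to s2
s2 | [x]xx__   read x → write z, move +1, go to s2
s2 | z[x]x__   read x → write z, move +1, go to s2
s2 | zz[x]__   read x → write z, move +1, go to s2
s2 | zzz[_]_   read _ → write z, move +1, go to s1
s1 | zzzz[_]   read _ → write _, move -1, go to s0
s0 | zzz[z]_   read z → write y, move +1, go to s1
s1 | zzzy[_]   read _ → write _, move -1, go to s0
s0 | zzz[y]_   read y → write _, move +1, go to s1
s1 | zzz_[_]   read _ → write _, move -1, go to s0
s0 | zzz[_]_   read _ → write x, move +1, go to s1
s1 | zzzx[_]   read _ → write _, move -1, go to s0
s0 | zzz[x]_   read x → write y, move +1, go to s1
s1 | zzzy[_]
After 16 steps: state s1, head at 4, tape zzzy.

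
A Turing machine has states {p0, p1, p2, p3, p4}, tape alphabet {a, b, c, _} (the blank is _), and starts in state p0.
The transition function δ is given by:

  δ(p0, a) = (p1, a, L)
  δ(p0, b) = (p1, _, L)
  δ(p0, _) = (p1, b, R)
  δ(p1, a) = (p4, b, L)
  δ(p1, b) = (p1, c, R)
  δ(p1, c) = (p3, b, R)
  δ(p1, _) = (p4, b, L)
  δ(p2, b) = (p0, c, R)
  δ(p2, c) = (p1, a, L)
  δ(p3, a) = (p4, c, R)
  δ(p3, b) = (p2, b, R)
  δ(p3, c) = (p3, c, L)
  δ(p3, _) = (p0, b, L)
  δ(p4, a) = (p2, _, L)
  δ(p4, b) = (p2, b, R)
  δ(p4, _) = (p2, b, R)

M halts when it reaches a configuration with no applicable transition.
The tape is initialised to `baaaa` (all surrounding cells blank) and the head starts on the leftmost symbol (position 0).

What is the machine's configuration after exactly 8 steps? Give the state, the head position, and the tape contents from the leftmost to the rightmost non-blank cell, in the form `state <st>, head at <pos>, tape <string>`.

state p0, head at 2, tape bcbcaaa

state=p0 head=0 tape=__[b]aaaa   (p0,b)→(p1,_,L)
state=p1 head=-1 tape=_[_]_aaaa   (p1,_)→(p4,b,L)
state=p4 head=-2 tape=[_]b_aaaa   (p4,_)→(p2,b,R)
state=p2 head=-1 tape=b[b]_aaaa   (p2,b)→(p0,c,R)
state=p0 head=0 tape=bc[_]aaaa   (p0,_)→(p1,b,R)
state=p1 head=1 tape=bcb[a]aaa   (p1,a)→(p4,b,L)
state=p4 head=0 tape=bc[b]baaa   (p4,b)→(p2,b,R)
state=p2 head=1 tape=bcb[b]aaa   (p2,b)→(p0,c,R)
state=p0 head=2 tape=bcbc[a]aa
After 8 steps: state p0, head at 2, tape bcbcaaa.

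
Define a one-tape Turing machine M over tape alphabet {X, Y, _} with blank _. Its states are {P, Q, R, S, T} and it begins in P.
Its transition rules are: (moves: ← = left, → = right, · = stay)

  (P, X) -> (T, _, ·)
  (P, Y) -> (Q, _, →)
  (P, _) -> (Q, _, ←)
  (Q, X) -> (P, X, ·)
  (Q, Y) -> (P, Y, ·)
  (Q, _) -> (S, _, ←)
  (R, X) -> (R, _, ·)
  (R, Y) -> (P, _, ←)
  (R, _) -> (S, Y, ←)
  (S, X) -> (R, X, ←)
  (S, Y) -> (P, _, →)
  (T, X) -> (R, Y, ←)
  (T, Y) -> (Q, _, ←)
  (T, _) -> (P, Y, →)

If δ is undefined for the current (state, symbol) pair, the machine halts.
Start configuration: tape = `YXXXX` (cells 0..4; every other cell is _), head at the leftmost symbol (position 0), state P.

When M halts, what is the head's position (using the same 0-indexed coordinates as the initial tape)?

4

P | [Y]XXXX_   read Y → write _, move →, go to Q
Q | _[X]XXX_   read X → write X, move ·, go to P
P | _[X]XXX_   read X → write _, move ·, go to T
T | _[_]XXX_   read _ → write Y, move →, go to P
P | _Y[X]XX_   read X → write _, move ·, go to T
T | _Y[_]XX_   read _ → write Y, move →, go to P
P | _YY[X]X_   read X → write _, move ·, go to T
T | _YY[_]X_   read _ → write Y, move →, go to P
P | _YYY[X]_   read X → write _, move ·, go to T
T | _YYY[_]_   read _ → write Y, move →, go to P
P | _YYYY[_]   read _ → write _, move ←, go to Q
Q | _YYY[Y]_   read Y → write Y, move ·, go to P
P | _YYY[Y]_   read Y → write _, move →, go to Q
Q | _YYY_[_]   read _ → write _, move ←, go to S
S | _YYY[_]_
At halt the head is at cell 4.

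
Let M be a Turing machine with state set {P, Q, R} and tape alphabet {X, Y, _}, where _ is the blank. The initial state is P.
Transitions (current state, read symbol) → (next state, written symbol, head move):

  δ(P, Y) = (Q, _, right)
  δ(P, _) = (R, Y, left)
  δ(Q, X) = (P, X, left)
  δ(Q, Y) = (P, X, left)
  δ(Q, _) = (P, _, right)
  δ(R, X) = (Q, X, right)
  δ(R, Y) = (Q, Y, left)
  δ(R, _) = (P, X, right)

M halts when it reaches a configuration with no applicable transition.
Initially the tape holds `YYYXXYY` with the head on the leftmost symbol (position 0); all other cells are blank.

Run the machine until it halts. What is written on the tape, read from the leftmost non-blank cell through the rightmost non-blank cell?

P | _[Y]YYXXYY   read Y → write _, move right, go to Q
Q | __[Y]YXXYY   read Y → write X, move left, go to P
P | _[_]XYXXYY   read _ → write Y, move left, go to R
R | [_]YXYXXYY   read _ → write X, move right, go to P
P | X[Y]XYXXYY   read Y → write _, move right, go to Q
Q | X_[X]YXXYY   read X → write X, move left, go to P
P | X[_]XYXXYY   read _ → write Y, move left, go to R
R | [X]YXYXXYY   read X → write X, move right, go to Q
Q | X[Y]XYXXYY   read Y → write X, move left, go to P
P | [X]XXYXXYY
The non-blank tape span at halt is XXXYXXYY.

XXXYXXYY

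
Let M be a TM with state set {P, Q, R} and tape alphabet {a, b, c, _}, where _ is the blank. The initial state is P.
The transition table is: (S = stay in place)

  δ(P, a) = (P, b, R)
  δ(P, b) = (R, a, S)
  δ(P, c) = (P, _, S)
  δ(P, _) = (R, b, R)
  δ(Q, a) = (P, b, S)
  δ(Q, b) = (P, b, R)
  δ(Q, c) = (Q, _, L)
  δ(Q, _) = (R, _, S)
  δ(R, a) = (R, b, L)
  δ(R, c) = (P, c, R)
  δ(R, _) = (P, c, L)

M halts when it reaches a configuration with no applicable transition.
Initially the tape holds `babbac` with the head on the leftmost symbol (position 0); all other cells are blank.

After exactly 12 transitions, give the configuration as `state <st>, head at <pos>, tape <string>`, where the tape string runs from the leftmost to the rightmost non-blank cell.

state R, head at 0, tape bcaabbac

P | __[b]abbac   read b → write a, move S, go to R
R | __[a]abbac   read a → write b, move L, go to R
R | _[_]babbac   read _ → write c, move L, go to P
P | [_]cbabbac   read _ → write b, move R, go to R
R | b[c]babbac   read c → write c, move R, go to P
P | bc[b]abbac   read b → write a, move S, go to R
R | bc[a]abbac   read a → write b, move L, go to R
R | b[c]babbac   read c → write c, move R, go to P
P | bc[b]abbac   read b → write a, move S, go to R
R | bc[a]abbac   read a → write b, move L, go to R
R | b[c]babbac   read c → write c, move R, go to P
P | bc[b]abbac   read b → write a, move S, go to R
R | bc[a]abbac
After 12 steps: state R, head at 0, tape bcaabbac.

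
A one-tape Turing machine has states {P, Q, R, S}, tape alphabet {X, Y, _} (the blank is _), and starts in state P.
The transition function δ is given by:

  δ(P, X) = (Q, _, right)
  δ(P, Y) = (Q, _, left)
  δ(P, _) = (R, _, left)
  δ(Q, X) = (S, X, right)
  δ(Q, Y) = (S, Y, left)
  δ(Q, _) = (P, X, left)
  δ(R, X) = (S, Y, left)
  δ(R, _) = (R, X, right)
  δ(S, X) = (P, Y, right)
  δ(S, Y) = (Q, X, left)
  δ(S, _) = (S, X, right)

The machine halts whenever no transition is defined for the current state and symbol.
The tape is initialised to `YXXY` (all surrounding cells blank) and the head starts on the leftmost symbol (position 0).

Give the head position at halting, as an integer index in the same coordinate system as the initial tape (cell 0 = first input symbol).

P | ____[Y]XXY   read Y → write _, move left, go to Q
Q | ___[_]_XXY   read _ → write X, move left, go to P
P | __[_]X_XXY   read _ → write _, move left, go to R
R | _[_]_X_XXY   read _ → write X, move right, go to R
R | _X[_]X_XXY   read _ → write X, move right, go to R
R | _XX[X]_XXY   read X → write Y, move left, go to S
S | _X[X]Y_XXY   read X → write Y, move right, go to P
P | _XY[Y]_XXY   read Y → write _, move left, go to Q
Q | _X[Y]__XXY   read Y → write Y, move left, go to S
S | _[X]Y__XXY   read X → write Y, move right, go to P
P | _Y[Y]__XXY   read Y → write _, move left, go to Q
Q | _[Y]___XXY   read Y → write Y, move left, go to S
S | [_]Y___XXY   read _ → write X, move right, go to S
S | X[Y]___XXY   read Y → write X, move left, go to Q
Q | [X]X___XXY   read X → write X, move right, go to S
S | X[X]___XXY   read X → write Y, move right, go to P
P | XY[_]__XXY   read _ → write _, move left, go to R
R | X[Y]___XXY
At halt the head is at cell -3.

-3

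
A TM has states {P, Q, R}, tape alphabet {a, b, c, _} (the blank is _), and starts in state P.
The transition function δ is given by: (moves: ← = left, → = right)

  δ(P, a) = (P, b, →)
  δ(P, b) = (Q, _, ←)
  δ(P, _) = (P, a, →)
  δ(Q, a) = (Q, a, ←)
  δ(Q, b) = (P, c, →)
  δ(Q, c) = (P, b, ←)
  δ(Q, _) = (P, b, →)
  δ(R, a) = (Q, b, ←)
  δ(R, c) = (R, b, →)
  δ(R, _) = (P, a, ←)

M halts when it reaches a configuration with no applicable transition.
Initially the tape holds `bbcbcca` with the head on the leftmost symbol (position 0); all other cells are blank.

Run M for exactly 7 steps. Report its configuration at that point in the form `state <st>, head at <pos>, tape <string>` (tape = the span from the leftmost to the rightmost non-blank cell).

state P, head at 1, tape cb_cbcca

state=P head=0 tape=_[b]bcbcca   (P,b)→(Q,_,←)
state=Q head=-1 tape=[_]_bcbcca   (Q,_)→(P,b,→)
state=P head=0 tape=b[_]bcbcca   (P,_)→(P,a,→)
state=P head=1 tape=ba[b]cbcca   (P,b)→(Q,_,←)
state=Q head=0 tape=b[a]_cbcca   (Q,a)→(Q,a,←)
state=Q head=-1 tape=[b]a_cbcca   (Q,b)→(P,c,→)
state=P head=0 tape=c[a]_cbcca   (P,a)→(P,b,→)
state=P head=1 tape=cb[_]cbcca
After 7 steps: state P, head at 1, tape cb_cbcca.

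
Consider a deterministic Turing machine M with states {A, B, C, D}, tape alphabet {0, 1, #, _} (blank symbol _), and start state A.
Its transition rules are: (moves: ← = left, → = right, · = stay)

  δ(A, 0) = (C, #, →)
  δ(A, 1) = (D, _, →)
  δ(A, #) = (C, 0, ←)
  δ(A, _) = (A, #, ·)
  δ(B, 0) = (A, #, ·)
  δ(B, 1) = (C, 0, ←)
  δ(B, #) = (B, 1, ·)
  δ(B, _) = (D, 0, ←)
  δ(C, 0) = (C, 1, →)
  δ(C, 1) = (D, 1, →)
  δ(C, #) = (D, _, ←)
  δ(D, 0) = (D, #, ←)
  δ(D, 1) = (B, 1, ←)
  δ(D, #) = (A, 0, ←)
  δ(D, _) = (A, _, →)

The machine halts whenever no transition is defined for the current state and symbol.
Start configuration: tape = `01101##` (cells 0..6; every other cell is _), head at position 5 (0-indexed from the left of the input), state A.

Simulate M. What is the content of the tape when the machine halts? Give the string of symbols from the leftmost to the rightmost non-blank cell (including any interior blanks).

A | 01101[#]#   read # → write 0, move ←, go to C
C | 0110[1]0#   read 1 → write 1, move →, go to D
D | 01101[0]#   read 0 → write #, move ←, go to D
D | 0110[1]##   read 1 → write 1, move ←, go to B
B | 011[0]1##   read 0 → write #, move ·, go to A
A | 011[#]1##   read # → write 0, move ←, go to C
C | 01[1]01##   read 1 → write 1, move →, go to D
D | 011[0]1##   read 0 → write #, move ←, go to D
D | 01[1]#1##   read 1 → write 1, move ←, go to B
B | 0[1]1#1##   read 1 → write 0, move ←, go to C
C | [0]01#1##   read 0 → write 1, move →, go to C
C | 1[0]1#1##   read 0 → write 1, move →, go to C
C | 11[1]#1##   read 1 → write 1, move →, go to D
D | 111[#]1##   read # → write 0, move ←, go to A
A | 11[1]01##   read 1 → write _, move →, go to D
D | 11_[0]1##   read 0 → write #, move ←, go to D
D | 11[_]#1##   read _ → write _, move →, go to A
A | 11_[#]1##   read # → write 0, move ←, go to C
C | 11[_]01##
The non-blank tape span at halt is 11_01##.

11_01##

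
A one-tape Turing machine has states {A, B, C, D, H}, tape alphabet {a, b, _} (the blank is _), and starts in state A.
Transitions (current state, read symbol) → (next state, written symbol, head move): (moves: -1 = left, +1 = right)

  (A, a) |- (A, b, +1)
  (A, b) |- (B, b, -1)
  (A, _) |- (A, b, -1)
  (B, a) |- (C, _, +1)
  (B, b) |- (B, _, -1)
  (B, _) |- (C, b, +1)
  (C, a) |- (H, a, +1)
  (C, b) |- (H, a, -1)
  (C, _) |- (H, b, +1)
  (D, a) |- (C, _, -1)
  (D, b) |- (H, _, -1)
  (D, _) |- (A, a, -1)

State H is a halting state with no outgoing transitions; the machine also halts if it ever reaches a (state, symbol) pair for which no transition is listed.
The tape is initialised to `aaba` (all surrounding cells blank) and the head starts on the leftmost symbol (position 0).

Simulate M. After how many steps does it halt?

7

state=A head=0 tape=_[a]aba   (A,a)→(A,b,+1)
state=A head=1 tape=_b[a]ba   (A,a)→(A,b,+1)
state=A head=2 tape=_bb[b]a   (A,b)→(B,b,-1)
state=B head=1 tape=_b[b]ba   (B,b)→(B,_,-1)
state=B head=0 tape=_[b]_ba   (B,b)→(B,_,-1)
state=B head=-1 tape=[_]__ba   (B,_)→(C,b,+1)
state=C head=0 tape=b[_]_ba   (C,_)→(H,b,+1)
state=H head=1 tape=bb[_]ba
M halts after 7 transitions.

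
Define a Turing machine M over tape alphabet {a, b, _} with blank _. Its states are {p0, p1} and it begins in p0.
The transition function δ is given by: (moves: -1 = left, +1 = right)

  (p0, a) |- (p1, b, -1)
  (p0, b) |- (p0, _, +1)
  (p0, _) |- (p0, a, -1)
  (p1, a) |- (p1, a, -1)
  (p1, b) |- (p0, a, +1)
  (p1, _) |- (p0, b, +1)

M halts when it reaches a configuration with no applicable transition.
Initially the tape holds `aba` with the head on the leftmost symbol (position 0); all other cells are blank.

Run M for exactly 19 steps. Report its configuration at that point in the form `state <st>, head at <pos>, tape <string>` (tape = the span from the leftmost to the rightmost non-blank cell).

p0 | _[a]ba__   read a → write b, move -1, go to p1
p1 | [_]bba__   read _ → write b, move +1, go to p0
p0 | b[b]ba__   read b → write _, move +1, go to p0
p0 | b_[b]a__   read b → write _, move +1, go to p0
p0 | b__[a]__   read a → write b, move -1, go to p1
p1 | b_[_]b__   read _ → write b, move +1, go to p0
p0 | b_b[b]__   read b → write _, move +1, go to p0
p0 | b_b_[_]_   read _ → write a, move -1, go to p0
p0 | b_b[_]a_   read _ → write a, move -1, go to p0
p0 | b_[b]aa_   read b → write _, move +1, go to p0
p0 | b__[a]a_   read a → write b, move -1, go to p1
p1 | b_[_]ba_   read _ → write b, move +1, go to p0
p0 | b_b[b]a_   read b → write _, move +1, go to p0
p0 | b_b_[a]_   read a → write b, move -1, go to p1
p1 | b_b[_]b_   read _ → write b, move +1, go to p0
p0 | b_bb[b]_   read b → write _, move +1, go to p0
p0 | b_bb_[_]   read _ → write a, move -1, go to p0
p0 | b_bb[_]a   read _ → write a, move -1, go to p0
p0 | b_b[b]aa   read b → write _, move +1, go to p0
p0 | b_b_[a]a
After 19 steps: state p0, head at 3, tape b_b_aa.

state p0, head at 3, tape b_b_aa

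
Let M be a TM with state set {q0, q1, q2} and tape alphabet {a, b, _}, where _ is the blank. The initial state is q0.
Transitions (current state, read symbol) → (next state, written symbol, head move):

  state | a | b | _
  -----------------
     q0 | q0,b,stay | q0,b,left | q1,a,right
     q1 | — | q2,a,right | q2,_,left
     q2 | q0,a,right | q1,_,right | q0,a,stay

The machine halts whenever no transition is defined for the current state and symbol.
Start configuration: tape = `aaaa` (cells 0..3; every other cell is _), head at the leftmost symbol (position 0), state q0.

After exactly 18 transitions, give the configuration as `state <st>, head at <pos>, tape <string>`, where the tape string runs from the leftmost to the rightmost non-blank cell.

state q1, head at 3, tape aa_a_a

q0 | __[a]aaa   read a → write b, move stay, go to q0
q0 | __[b]aaa   read b → write b, move left, go to q0
q0 | _[_]baaa   read _ → write a, move right, go to q1
q1 | _a[b]aaa   read b → write a, move right, go to q2
q2 | _aa[a]aa   read a → write a, move right, go to q0
q0 | _aaa[a]a   read a → write b, move stay, go to q0
q0 | _aaa[b]a   read b → write b, move left, go to q0
q0 | _aa[a]ba   read a → write b, move stay, go to q0
q0 | _aa[b]ba   read b → write b, move left, go to q0
q0 | _a[a]bba   read a → write b, move stay, go to q0
q0 | _a[b]bba   read b → write b, move left, go to q0
q0 | _[a]bbba   read a → write b, move stay, go to q0
q0 | _[b]bbba   read b → write b, move left, go to q0
q0 | [_]bbbba   read _ → write a, move right, go to q1
q1 | a[b]bbba   read b → write a, move right, go to q2
q2 | aa[b]bba   read b → write _, move right, go to q1
q1 | aa_[b]ba   read b → write a, move right, go to q2
q2 | aa_a[b]a   read b → write _, move right, go to q1
q1 | aa_a_[a]
After 18 steps: state q1, head at 3, tape aa_a_a.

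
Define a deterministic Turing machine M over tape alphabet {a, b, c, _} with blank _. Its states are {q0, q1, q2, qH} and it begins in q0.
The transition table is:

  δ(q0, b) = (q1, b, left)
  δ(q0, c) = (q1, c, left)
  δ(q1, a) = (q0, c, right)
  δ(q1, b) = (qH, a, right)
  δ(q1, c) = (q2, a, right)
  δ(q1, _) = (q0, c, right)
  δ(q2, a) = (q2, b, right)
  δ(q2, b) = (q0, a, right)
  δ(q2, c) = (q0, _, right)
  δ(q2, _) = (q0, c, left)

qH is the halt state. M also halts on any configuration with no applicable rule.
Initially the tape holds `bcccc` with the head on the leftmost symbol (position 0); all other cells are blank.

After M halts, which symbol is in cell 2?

q0 | _[b]cccc_   read b → write b, move left, go to q1
q1 | [_]bcccc_   read _ → write c, move right, go to q0
q0 | c[b]cccc_   read b → write b, move left, go to q1
q1 | [c]bcccc_   read c → write a, move right, go to q2
q2 | a[b]cccc_   read b → write a, move right, go to q0
q0 | aa[c]ccc_   read c → write c, move left, go to q1
q1 | a[a]cccc_   read a → write c, move right, go to q0
q0 | ac[c]ccc_   read c → write c, move left, go to q1
q1 | a[c]cccc_   read c → write a, move right, go to q2
q2 | aa[c]ccc_   read c → write _, move right, go to q0
q0 | aa_[c]cc_   read c → write c, move left, go to q1
q1 | aa[_]ccc_   read _ → write c, move right, go to q0
q0 | aac[c]cc_   read c → write c, move left, go to q1
q1 | aa[c]ccc_   read c → write a, move right, go to q2
q2 | aaa[c]cc_   read c → write _, move right, go to q0
q0 | aaa_[c]c_   read c → write c, move left, go to q1
q1 | aaa[_]cc_   read _ → write c, move right, go to q0
q0 | aaac[c]c_   read c → write c, move left, go to q1
q1 | aaa[c]cc_   read c → write a, move right, go to q2
q2 | aaaa[c]c_   read c → write _, move right, go to q0
q0 | aaaa_[c]_   read c → write c, move left, go to q1
q1 | aaaa[_]c_   read _ → write c, move right, go to q0
q0 | aaaac[c]_   read c → write c, move left, go to q1
q1 | aaaa[c]c_   read c → write a, move right, go to q2
q2 | aaaaa[c]_   read c → write _, move right, go to q0
q0 | aaaaa_[_]
Cell 2 holds a when M halts.

a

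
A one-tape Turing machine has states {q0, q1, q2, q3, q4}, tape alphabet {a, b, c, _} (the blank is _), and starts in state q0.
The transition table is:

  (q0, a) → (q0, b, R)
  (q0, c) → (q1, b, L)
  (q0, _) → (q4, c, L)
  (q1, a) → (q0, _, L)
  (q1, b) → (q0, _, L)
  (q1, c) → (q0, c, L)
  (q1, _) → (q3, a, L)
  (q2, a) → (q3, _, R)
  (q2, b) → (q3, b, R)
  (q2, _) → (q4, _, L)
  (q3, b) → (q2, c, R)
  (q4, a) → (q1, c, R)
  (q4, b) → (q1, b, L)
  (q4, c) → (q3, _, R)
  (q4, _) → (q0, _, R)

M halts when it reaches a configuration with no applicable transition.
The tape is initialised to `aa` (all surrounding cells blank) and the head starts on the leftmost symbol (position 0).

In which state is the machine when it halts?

state=q0 head=0 tape=___[a]a_   (q0,a)→(q0,b,R)
state=q0 head=1 tape=___b[a]_   (q0,a)→(q0,b,R)
state=q0 head=2 tape=___bb[_]   (q0,_)→(q4,c,L)
state=q4 head=1 tape=___b[b]c   (q4,b)→(q1,b,L)
state=q1 head=0 tape=___[b]bc   (q1,b)→(q0,_,L)
state=q0 head=-1 tape=__[_]_bc   (q0,_)→(q4,c,L)
state=q4 head=-2 tape=_[_]c_bc   (q4,_)→(q0,_,R)
state=q0 head=-1 tape=__[c]_bc   (q0,c)→(q1,b,L)
state=q1 head=-2 tape=_[_]b_bc   (q1,_)→(q3,a,L)
state=q3 head=-3 tape=[_]ab_bc
No transition is defined for (q3, _); M halts in state q3.

q3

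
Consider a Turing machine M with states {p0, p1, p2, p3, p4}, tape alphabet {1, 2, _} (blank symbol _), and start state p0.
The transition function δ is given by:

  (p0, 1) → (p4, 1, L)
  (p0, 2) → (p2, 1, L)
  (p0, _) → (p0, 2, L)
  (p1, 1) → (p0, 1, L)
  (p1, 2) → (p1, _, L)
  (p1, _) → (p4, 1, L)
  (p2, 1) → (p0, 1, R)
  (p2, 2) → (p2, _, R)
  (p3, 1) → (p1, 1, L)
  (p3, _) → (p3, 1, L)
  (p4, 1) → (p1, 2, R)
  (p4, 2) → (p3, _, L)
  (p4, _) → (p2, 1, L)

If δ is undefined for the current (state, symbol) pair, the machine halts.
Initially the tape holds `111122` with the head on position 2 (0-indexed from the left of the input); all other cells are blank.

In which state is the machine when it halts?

p2

p0 | _11[1]122   read 1 → write 1, move L, go to p4
p4 | _1[1]1122   read 1 → write 2, move R, go to p1
p1 | _12[1]122   read 1 → write 1, move L, go to p0
p0 | _1[2]1122   read 2 → write 1, move L, go to p2
p2 | _[1]11122   read 1 → write 1, move R, go to p0
p0 | _1[1]1122   read 1 → write 1, move L, go to p4
p4 | _[1]11122   read 1 → write 2, move R, go to p1
p1 | _2[1]1122   read 1 → write 1, move L, go to p0
p0 | _[2]11122   read 2 → write 1, move L, go to p2
p2 | [_]111122
No transition is defined for (p2, _); M halts in state p2.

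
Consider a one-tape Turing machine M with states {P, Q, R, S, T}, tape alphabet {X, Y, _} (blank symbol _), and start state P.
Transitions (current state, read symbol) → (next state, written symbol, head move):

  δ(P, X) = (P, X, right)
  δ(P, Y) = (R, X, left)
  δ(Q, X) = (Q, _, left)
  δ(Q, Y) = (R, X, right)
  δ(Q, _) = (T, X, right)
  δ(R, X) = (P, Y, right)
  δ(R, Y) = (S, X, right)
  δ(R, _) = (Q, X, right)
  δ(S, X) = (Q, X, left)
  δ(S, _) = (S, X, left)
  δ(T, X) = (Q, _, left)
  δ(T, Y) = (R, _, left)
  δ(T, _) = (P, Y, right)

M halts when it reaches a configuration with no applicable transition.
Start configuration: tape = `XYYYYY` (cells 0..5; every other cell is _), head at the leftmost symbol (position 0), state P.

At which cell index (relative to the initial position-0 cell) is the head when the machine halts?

6

P | [X]YYYYY_   read X → write X, move right, go to P
P | X[Y]YYYY_   read Y → write X, move left, go to R
R | [X]XYYYY_   read X → write Y, move right, go to P
P | Y[X]YYYY_   read X → write X, move right, go to P
P | YX[Y]YYY_   read Y → write X, move left, go to R
R | Y[X]XYYY_   read X → write Y, move right, go to P
P | YY[X]YYY_   read X → write X, move right, go to P
P | YYX[Y]YY_   read Y → write X, move left, go to R
R | YY[X]XYY_   read X → write Y, move right, go to P
P | YYY[X]YY_   read X → write X, move right, go to P
P | YYYX[Y]Y_   read Y → write X, move left, go to R
R | YYY[X]XY_   read X → write Y, move right, go to P
P | YYYY[X]Y_   read X → write X, move right, go to P
P | YYYYX[Y]_   read Y → write X, move left, go to R
R | YYYY[X]X_   read X → write Y, move right, go to P
P | YYYYY[X]_   read X → write X, move right, go to P
P | YYYYYX[_]
At halt the head is at cell 6.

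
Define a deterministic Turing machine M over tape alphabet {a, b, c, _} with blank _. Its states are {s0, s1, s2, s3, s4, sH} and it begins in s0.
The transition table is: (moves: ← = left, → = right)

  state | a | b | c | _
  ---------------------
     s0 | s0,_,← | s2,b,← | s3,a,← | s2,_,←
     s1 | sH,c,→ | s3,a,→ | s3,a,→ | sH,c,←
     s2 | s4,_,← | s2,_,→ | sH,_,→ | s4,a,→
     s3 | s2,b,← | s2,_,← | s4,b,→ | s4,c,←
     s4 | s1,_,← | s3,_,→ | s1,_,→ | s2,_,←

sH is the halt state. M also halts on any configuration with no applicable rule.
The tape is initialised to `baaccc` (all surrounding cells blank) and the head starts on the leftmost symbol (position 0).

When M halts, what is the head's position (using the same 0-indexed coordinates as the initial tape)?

s0 | _[b]aaccc_   read b → write b, move ←, go to s2
s2 | [_]baaccc_   read _ → write a, move →, go to s4
s4 | a[b]aaccc_   read b → write _, move →, go to s3
s3 | a_[a]accc_   read a → write b, move ←, go to s2
s2 | a[_]baccc_   read _ → write a, move →, go to s4
s4 | aa[b]accc_   read b → write _, move →, go to s3
s3 | aa_[a]ccc_   read a → write b, move ←, go to s2
s2 | aa[_]bccc_   read _ → write a, move →, go to s4
s4 | aaa[b]ccc_   read b → write _, move →, go to s3
s3 | aaa_[c]cc_   read c → write b, move →, go to s4
s4 | aaa_b[c]c_   read c → write _, move →, go to s1
s1 | aaa_b_[c]_   read c → write a, move →, go to s3
s3 | aaa_b_a[_]   read _ → write c, move ←, go to s4
s4 | aaa_b_[a]c   read a → write _, move ←, go to s1
s1 | aaa_b[_]_c   read _ → write c, move ←, go to sH
sH | aaa_[b]c_c
At halt the head is at cell 3.

3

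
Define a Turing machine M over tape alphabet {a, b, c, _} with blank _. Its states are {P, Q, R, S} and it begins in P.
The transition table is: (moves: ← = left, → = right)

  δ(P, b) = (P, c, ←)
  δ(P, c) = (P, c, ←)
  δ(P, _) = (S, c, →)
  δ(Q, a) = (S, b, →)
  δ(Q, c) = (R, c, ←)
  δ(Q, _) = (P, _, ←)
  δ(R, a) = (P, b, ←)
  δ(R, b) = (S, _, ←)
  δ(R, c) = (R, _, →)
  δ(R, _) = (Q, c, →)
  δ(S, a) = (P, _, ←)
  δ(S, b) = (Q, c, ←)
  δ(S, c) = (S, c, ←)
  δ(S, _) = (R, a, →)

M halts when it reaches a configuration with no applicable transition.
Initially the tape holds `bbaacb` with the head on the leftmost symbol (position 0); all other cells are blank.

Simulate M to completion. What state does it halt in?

P

P | __[b]baacb   read b → write c, move ←, go to P
P | _[_]cbaacb   read _ → write c, move →, go to S
S | _c[c]baacb   read c → write c, move ←, go to S
S | _[c]cbaacb   read c → write c, move ←, go to S
S | [_]ccbaacb   read _ → write a, move →, go to R
R | a[c]cbaacb   read c → write _, move →, go to R
R | a_[c]baacb   read c → write _, move →, go to R
R | a__[b]aacb   read b → write _, move ←, go to S
S | a_[_]_aacb   read _ → write a, move →, go to R
R | a_a[_]aacb   read _ → write c, move →, go to Q
Q | a_ac[a]acb   read a → write b, move →, go to S
S | a_acb[a]cb   read a → write _, move ←, go to P
P | a_ac[b]_cb   read b → write c, move ←, go to P
P | a_a[c]c_cb   read c → write c, move ←, go to P
P | a_[a]cc_cb
No transition is defined for (P, a); M halts in state P.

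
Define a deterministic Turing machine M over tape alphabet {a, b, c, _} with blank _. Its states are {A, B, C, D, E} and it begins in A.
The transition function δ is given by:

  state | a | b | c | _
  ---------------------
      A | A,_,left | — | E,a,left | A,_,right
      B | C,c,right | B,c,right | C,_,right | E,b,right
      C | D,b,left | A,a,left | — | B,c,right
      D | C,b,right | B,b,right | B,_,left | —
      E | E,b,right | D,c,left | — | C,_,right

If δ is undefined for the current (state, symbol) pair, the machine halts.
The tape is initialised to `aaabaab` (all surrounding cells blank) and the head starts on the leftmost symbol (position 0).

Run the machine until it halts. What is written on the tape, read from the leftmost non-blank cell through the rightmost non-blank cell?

A | _[a]aabaab   read a → write _, move left, go to A
A | [_]_aabaab   read _ → write _, move right, go to A
A | _[_]aabaab   read _ → write _, move right, go to A
A | __[a]abaab   read a → write _, move left, go to A
A | _[_]_abaab   read _ → write _, move right, go to A
A | __[_]abaab   read _ → write _, move right, go to A
A | ___[a]baab   read a → write _, move left, go to A
A | __[_]_baab   read _ → write _, move right, go to A
A | ___[_]baab   read _ → write _, move right, go to A
A | ____[b]aab
The non-blank tape span at halt is baab.

baab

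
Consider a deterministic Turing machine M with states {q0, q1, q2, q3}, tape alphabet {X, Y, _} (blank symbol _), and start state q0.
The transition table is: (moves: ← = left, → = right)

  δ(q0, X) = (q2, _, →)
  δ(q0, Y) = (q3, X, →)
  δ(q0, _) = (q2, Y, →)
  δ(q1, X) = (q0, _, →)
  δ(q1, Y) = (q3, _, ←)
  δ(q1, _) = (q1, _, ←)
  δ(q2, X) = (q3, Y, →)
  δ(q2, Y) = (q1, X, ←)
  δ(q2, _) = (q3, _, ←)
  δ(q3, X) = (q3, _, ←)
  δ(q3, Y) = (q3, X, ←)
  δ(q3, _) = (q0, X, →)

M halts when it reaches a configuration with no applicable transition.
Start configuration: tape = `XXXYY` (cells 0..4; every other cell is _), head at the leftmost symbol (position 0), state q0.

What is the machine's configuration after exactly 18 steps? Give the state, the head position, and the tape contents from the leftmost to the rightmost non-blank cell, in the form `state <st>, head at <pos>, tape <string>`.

state=q0 head=0 tape=__[X]XXYY   (q0,X)→(q2,_,→)
state=q2 head=1 tape=___[X]XYY   (q2,X)→(q3,Y,→)
state=q3 head=2 tape=___Y[X]YY   (q3,X)→(q3,_,←)
state=q3 head=1 tape=___[Y]_YY   (q3,Y)→(q3,X,←)
state=q3 head=0 tape=__[_]X_YY   (q3,_)→(q0,X,→)
state=q0 head=1 tape=__X[X]_YY   (q0,X)→(q2,_,→)
state=q2 head=2 tape=__X_[_]YY   (q2,_)→(q3,_,←)
state=q3 head=1 tape=__X[_]_YY   (q3,_)→(q0,X,→)
state=q0 head=2 tape=__XX[_]YY   (q0,_)→(q2,Y,→)
state=q2 head=3 tape=__XXY[Y]Y   (q2,Y)→(q1,X,←)
state=q1 head=2 tape=__XX[Y]XY   (q1,Y)→(q3,_,←)
state=q3 head=1 tape=__X[X]_XY   (q3,X)→(q3,_,←)
state=q3 head=0 tape=__[X]__XY   (q3,X)→(q3,_,←)
state=q3 head=-1 tape=_[_]___XY   (q3,_)→(q0,X,→)
state=q0 head=0 tape=_X[_]__XY   (q0,_)→(q2,Y,→)
state=q2 head=1 tape=_XY[_]_XY   (q2,_)→(q3,_,←)
state=q3 head=0 tape=_X[Y]__XY   (q3,Y)→(q3,X,←)
state=q3 head=-1 tape=_[X]X__XY   (q3,X)→(q3,_,←)
state=q3 head=-2 tape=[_]_X__XY
After 18 steps: state q3, head at -2, tape X__XY.

state q3, head at -2, tape X__XY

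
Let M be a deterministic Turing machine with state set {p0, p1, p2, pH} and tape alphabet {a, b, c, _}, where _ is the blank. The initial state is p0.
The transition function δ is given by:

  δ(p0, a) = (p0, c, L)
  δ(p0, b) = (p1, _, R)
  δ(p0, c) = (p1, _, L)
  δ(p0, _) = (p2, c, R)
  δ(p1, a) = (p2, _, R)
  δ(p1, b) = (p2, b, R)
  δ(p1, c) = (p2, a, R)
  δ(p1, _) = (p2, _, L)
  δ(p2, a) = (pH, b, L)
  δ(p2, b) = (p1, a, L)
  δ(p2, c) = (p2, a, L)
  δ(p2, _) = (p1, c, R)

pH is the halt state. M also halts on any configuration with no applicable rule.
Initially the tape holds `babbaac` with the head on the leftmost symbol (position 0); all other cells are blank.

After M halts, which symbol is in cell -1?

c

state=p0 head=0 tape=_[b]abbaac   (p0,b)→(p1,_,R)
state=p1 head=1 tape=__[a]bbaac   (p1,a)→(p2,_,R)
state=p2 head=2 tape=___[b]baac   (p2,b)→(p1,a,L)
state=p1 head=1 tape=__[_]abaac   (p1,_)→(p2,_,L)
state=p2 head=0 tape=_[_]_abaac   (p2,_)→(p1,c,R)
state=p1 head=1 tape=_c[_]abaac   (p1,_)→(p2,_,L)
state=p2 head=0 tape=_[c]_abaac   (p2,c)→(p2,a,L)
state=p2 head=-1 tape=[_]a_abaac   (p2,_)→(p1,c,R)
state=p1 head=0 tape=c[a]_abaac   (p1,a)→(p2,_,R)
state=p2 head=1 tape=c_[_]abaac   (p2,_)→(p1,c,R)
state=p1 head=2 tape=c_c[a]baac   (p1,a)→(p2,_,R)
state=p2 head=3 tape=c_c_[b]aac   (p2,b)→(p1,a,L)
state=p1 head=2 tape=c_c[_]aaac   (p1,_)→(p2,_,L)
state=p2 head=1 tape=c_[c]_aaac   (p2,c)→(p2,a,L)
state=p2 head=0 tape=c[_]a_aaac   (p2,_)→(p1,c,R)
state=p1 head=1 tape=cc[a]_aaac   (p1,a)→(p2,_,R)
state=p2 head=2 tape=cc_[_]aaac   (p2,_)→(p1,c,R)
state=p1 head=3 tape=cc_c[a]aac   (p1,a)→(p2,_,R)
state=p2 head=4 tape=cc_c_[a]ac   (p2,a)→(pH,b,L)
state=pH head=3 tape=cc_c[_]bac
Cell -1 holds c when M halts.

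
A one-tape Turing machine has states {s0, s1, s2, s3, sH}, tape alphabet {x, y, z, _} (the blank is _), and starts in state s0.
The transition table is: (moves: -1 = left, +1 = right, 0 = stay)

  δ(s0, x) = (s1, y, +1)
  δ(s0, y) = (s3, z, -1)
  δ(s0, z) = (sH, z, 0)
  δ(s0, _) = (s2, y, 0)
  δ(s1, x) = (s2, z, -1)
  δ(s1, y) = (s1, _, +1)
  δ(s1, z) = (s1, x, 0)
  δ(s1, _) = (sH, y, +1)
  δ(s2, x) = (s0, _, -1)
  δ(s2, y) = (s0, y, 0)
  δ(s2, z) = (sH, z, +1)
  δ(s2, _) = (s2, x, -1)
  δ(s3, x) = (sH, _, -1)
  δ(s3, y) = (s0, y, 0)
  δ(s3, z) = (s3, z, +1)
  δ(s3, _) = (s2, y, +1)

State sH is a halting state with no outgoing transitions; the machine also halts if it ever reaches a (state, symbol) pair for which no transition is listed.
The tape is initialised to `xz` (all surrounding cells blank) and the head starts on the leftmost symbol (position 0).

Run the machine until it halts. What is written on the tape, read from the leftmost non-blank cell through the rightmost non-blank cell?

state=s0 head=0 tape=_[x]z   (s0,x)→(s1,y,+1)
state=s1 head=1 tape=_y[z]   (s1,z)→(s1,x,0)
state=s1 head=1 tape=_y[x]   (s1,x)→(s2,z,-1)
state=s2 head=0 tape=_[y]z   (s2,y)→(s0,y,0)
state=s0 head=0 tape=_[y]z   (s0,y)→(s3,z,-1)
state=s3 head=-1 tape=[_]zz   (s3,_)→(s2,y,+1)
state=s2 head=0 tape=y[z]z   (s2,z)→(sH,z,+1)
state=sH head=1 tape=yz[z]
The non-blank tape span at halt is yzz.

yzz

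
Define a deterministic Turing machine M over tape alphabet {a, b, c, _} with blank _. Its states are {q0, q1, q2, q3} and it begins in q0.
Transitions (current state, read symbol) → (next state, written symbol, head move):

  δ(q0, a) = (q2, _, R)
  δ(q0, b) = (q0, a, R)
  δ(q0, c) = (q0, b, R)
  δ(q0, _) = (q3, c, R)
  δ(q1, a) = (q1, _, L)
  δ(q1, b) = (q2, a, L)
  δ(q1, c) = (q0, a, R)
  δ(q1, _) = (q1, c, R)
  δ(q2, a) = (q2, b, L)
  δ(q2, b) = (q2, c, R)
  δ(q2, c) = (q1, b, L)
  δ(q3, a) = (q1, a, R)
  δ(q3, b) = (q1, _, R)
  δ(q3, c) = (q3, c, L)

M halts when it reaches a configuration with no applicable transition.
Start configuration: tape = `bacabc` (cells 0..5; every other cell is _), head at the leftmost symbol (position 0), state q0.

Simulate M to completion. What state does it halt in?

state=q0 head=0 tape=_[b]acabc   (q0,b)→(q0,a,R)
state=q0 head=1 tape=_a[a]cabc   (q0,a)→(q2,_,R)
state=q2 head=2 tape=_a_[c]abc   (q2,c)→(q1,b,L)
state=q1 head=1 tape=_a[_]babc   (q1,_)→(q1,c,R)
state=q1 head=2 tape=_ac[b]abc   (q1,b)→(q2,a,L)
state=q2 head=1 tape=_a[c]aabc   (q2,c)→(q1,b,L)
state=q1 head=0 tape=_[a]baabc   (q1,a)→(q1,_,L)
state=q1 head=-1 tape=[_]_baabc   (q1,_)→(q1,c,R)
state=q1 head=0 tape=c[_]baabc   (q1,_)→(q1,c,R)
state=q1 head=1 tape=cc[b]aabc   (q1,b)→(q2,a,L)
state=q2 head=0 tape=c[c]aaabc   (q2,c)→(q1,b,L)
state=q1 head=-1 tape=[c]baaabc   (q1,c)→(q0,a,R)
state=q0 head=0 tape=a[b]aaabc   (q0,b)→(q0,a,R)
state=q0 head=1 tape=aa[a]aabc   (q0,a)→(q2,_,R)
state=q2 head=2 tape=aa_[a]abc   (q2,a)→(q2,b,L)
state=q2 head=1 tape=aa[_]babc
No transition is defined for (q2, _); M halts in state q2.

q2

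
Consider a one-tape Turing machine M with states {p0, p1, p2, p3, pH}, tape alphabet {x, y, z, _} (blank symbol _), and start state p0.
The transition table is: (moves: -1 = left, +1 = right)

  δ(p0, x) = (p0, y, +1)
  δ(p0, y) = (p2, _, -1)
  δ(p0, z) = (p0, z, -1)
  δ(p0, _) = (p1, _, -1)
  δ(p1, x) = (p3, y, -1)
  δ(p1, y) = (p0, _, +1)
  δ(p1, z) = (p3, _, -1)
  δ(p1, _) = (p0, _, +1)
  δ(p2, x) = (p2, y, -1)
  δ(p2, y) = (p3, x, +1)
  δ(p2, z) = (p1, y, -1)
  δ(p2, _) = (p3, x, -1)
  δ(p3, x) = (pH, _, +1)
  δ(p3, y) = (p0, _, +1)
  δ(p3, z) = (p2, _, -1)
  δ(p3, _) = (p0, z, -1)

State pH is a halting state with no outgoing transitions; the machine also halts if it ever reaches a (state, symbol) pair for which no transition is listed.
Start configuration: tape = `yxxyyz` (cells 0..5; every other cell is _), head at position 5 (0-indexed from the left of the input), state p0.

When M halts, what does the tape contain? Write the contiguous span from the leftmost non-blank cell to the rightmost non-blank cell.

x__zz

p0 | yxxyy[z]   read z → write z, move -1, go to p0
p0 | yxxy[y]z   read y → write _, move -1, go to p2
p2 | yxx[y]_z   read y → write x, move +1, go to p3
p3 | yxxx[_]z   read _ → write z, move -1, go to p0
p0 | yxx[x]zz   read x → write y, move +1, go to p0
p0 | yxxy[z]z   read z → write z, move -1, go to p0
p0 | yxx[y]zz   read y → write _, move -1, go to p2
p2 | yx[x]_zz   read x → write y, move -1, go to p2
p2 | y[x]y_zz   read x → write y, move -1, go to p2
p2 | [y]yy_zz   read y → write x, move +1, go to p3
p3 | x[y]y_zz   read y → write _, move +1, go to p0
p0 | x_[y]_zz   read y → write _, move -1, go to p2
p2 | x[_]__zz   read _ → write x, move -1, go to p3
p3 | [x]x__zz   read x → write _, move +1, go to pH
pH | _[x]__zz
The non-blank tape span at halt is x__zz.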